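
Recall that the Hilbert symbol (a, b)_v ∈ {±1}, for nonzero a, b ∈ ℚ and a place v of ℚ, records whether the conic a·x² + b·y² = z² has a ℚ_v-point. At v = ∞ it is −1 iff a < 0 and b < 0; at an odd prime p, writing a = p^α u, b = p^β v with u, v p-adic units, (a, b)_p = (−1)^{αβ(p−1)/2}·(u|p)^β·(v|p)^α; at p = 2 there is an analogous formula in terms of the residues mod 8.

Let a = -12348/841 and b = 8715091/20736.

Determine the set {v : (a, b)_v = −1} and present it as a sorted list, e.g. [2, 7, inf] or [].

(a, b) ≡ (-7, 177859) mod (ℚ^×)²; places V = {2, 3, 7, 11, 19, 23, 29, 37, ∞}.
(a,b)_2: α=2, β=-8; u≡1, v≡3 (mod 8); ε(u)ε(v)=0·1, αω(v)=2·1, βω(u)=-8·0; sum ≡ 0  ⇒  +1.
(a,b)_3: α=2, u≡2; β=-4, v≡1 (mod 3); (2|3)=-1, (1|3)=+1; sign (−1)^0·-1^-4·+1^2 = +1.
(a,b)_∞: sgn(-7)=−, sgn(177859)=+, so +1.
(a,b)_19: α=0, u≡8; β=1, v≡15 (mod 19); (8|19)=-1, (15|19)=-1; sign (−1)^0·-1^1·-1^0 = -1.
(a,b)_29: α=-2, u≡6; β=0, v≡11 (mod 29); (6|29)=+1, (11|29)=-1; sign (−1)^0·+1^0·-1^-2 = +1.
(a,b)_11: α=0, u≡1; β=1, v≡6 (mod 11); (1|11)=+1, (6|11)=-1; sign (−1)^0·+1^1·-1^0 = +1.
(a,b)_37: α=0, u≡36; β=1, v≡7 (mod 37); (36|37)=+1, (7|37)=+1; sign (−1)^0·+1^1·+1^0 = +1.
(a,b)_23: α=0, u≡2; β=1, v≡10 (mod 23); (2|23)=+1, (10|23)=-1; sign (−1)^0·+1^1·-1^0 = +1.
(a,b)_7: α=3, u≡6; β=2, v≡5 (mod 7); (6|7)=-1, (5|7)=-1; sign (−1)^0·-1^2·-1^3 = -1.
|Ram(-7, 177859)| = 2, even; anisotropic at {7, 19}.

[7, 19]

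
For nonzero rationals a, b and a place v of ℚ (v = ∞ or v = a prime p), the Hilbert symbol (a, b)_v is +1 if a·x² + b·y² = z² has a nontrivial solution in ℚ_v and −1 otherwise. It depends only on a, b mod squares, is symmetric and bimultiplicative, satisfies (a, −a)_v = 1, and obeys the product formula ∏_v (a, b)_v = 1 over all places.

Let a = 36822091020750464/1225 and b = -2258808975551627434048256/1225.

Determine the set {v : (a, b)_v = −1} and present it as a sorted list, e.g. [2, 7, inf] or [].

[2, 17, 31, 37]

Mod squares: a ≡ 74, b ≡ -6851. Check v ∈ {∞, 2, 5, 7, 11, 13, 17, 31, 37}.
v=17: a=17^2·(≡12), b=17^3·(≡6) mod 17; (12|17)=-1, (6|17)=-1; (−1)^{2·3·8}·(-1)^3·(-1)^2 = -1.
v=5: a=5^-2·(≡1), b=5^-2·(≡1) mod 5; (1|5)=+1, (1|5)=+1; (−1)^{-2·-2·2}·(+1)^-2·(+1)^-2 = +1.
v=7: a=7^-2·(≡4), b=7^-2·(≡1) mod 7; (4|7)=+1, (1|7)=+1; (−1)^{-2·-2·3}·(+1)^-2·(+1)^-2 = +1.
v=13: a=13^2·(≡1), b=13^3·(≡8) mod 13; (1|13)=+1, (8|13)=-1; (−1)^{2·3·6}·(+1)^3·(-1)^2 = +1.
v=11: a=11^2·(≡8), b=11^4·(≡7) mod 11; (8|11)=-1, (7|11)=-1; (−1)^{2·4·5}·(-1)^4·(-1)^2 = +1.
v=∞: 74 > 0 and -6851 < 0  ⇒  (a,b)_∞ = +1.
v=37: a=37^3·(≡13), b=37^4·(≡31) mod 37; (13|37)=-1, (31|37)=-1; (−1)^{3·4·18}·(-1)^4·(-1)^3 = -1.
v=2: v_2(a)=7, v_2(b)=8; units ≡ 5, 5 (mod 8); ε·ε+αω+βω = 0·0+7·1+8·1 ≡ 1  ⇒  (a,b)_2 = -1.
v=31: a=31^2·(≡12), b=31^3·(≡23) mod 31; (12|31)=-1, (23|31)=-1; (−1)^{2·3·15}·(-1)^3·(-1)^2 = -1.
(74, -6851 / ℚ) ramifies at {2, 17, 31, 37}: a division algebra.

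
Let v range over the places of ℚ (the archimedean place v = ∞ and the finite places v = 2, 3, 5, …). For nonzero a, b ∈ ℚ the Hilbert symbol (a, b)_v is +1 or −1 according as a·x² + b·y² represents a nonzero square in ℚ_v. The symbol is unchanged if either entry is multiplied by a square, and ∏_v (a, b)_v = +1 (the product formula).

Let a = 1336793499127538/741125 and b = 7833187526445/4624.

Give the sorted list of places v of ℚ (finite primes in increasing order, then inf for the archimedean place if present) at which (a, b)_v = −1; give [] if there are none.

[2, 5]

Mod squares: a ≡ 15633610, b ≡ 3825245. Check v ∈ {∞, 2, 3, 5, 7, 11, 17, 23, 29, 31, 37, 47, 53}.
v=29: a=29^3·(≡4), b=29^1·(≡13) mod 29; (4|29)=+1, (13|29)=+1; (−1)^{3·1·14}·(+1)^1·(+1)^3 = +1.
v=37: a=37^1·(≡10), b=37^1·(≡28) mod 37; (10|37)=+1, (28|37)=+1; (−1)^{1·1·18}·(+1)^1·(+1)^1 = +1.
v=7: a=7^-2·(≡5), b=7^0·(≡2) mod 7; (5|7)=-1, (2|7)=+1; (−1)^{-2·0·3}·(-1)^0·(+1)^-2 = +1.
v=3: a=3^0·(≡1), b=3^6·(≡2) mod 3; (1|3)=+1, (2|3)=-1; (−1)^{0·6·1}·(+1)^6·(-1)^0 = +1.
v=53: a=53^0·(≡2), b=53^2·(≡30) mod 53; (2|53)=-1, (30|53)=-1; (−1)^{0·2·26}·(-1)^2·(-1)^0 = +1.
v=∞: 15633610 > 0 and 3825245 > 0  ⇒  (a,b)_∞ = +1.
v=17: a=17^0·(≡1), b=17^-2·(≡5) mod 17; (1|17)=+1, (5|17)=-1; (−1)^{0·-2·8}·(+1)^-2·(-1)^0 = +1.
v=5: a=5^-3·(≡2), b=5^1·(≡1) mod 5; (2|5)=-1, (1|5)=+1; (−1)^{-3·1·2}·(-1)^1·(+1)^-3 = -1.
v=2: v_2(a)=1, v_2(b)=-4; units ≡ 5, 5 (mod 8); ε·ε+αω+βω = 0·0+1·1+-4·1 ≡ 1  ⇒  (a,b)_2 = -1.
v=11: a=11^-2·(≡5), b=11^0·(≡7) mod 11; (5|11)=+1, (7|11)=-1; (−1)^{-2·0·5}·(+1)^0·(-1)^-2 = +1.
v=47: a=47^1·(≡13), b=47^0·(≡9) mod 47; (13|47)=-1, (9|47)=+1; (−1)^{1·0·23}·(-1)^0·(+1)^1 = +1.
v=23: a=23^2·(≡13), b=23^1·(≡4) mod 23; (13|23)=+1, (4|23)=+1; (−1)^{2·1·11}·(+1)^1·(+1)^2 = +1.
v=31: a=31^3·(≡19), b=31^1·(≡13) mod 31; (19|31)=+1, (13|31)=-1; (−1)^{3·1·15}·(+1)^1·(-1)^3 = +1.
Ram(15633610, 3825245) = {2, 5}; no ℚ_2-point on the conic.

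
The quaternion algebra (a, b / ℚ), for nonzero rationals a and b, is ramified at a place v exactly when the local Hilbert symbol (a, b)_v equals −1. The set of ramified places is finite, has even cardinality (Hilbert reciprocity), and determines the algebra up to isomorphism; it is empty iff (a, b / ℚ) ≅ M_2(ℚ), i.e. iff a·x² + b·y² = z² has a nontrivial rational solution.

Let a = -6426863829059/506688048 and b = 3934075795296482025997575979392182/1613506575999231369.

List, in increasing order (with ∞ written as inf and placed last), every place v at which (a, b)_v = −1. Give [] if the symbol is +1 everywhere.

[2, 3, 11, 23]

(a, b) ≡ (-2553, 3542) mod (ℚ^×)²; places V = {2, 3, 7, 11, 13, 19, 23, 37, 43, 47, 53, ∞}.
(a,b)_23: α=1, u≡13; β=3, v≡8 (mod 23); (13|23)=+1, (8|23)=+1; sign (−1)^1·+1^3·+1^1 = -1.
(a,b)_∞: sgn(-2553)=−, sgn(3542)=+, so +1.
(a,b)_53: α=0, u≡9; β=2, v≡49 (mod 53); (9|53)=+1, (49|53)=+1; sign (−1)^0·+1^2·+1^0 = +1.
(a,b)_47: α=2, u≡1; β=2, v≡8 (mod 47); (1|47)=+1, (8|47)=+1; sign (−1)^0·+1^2·+1^2 = +1.
(a,b)_2: α=-4, β=1; u≡7, v≡3 (mod 8); ε(u)ε(v)=1·1, αω(v)=-4·1, βω(u)=1·0; sum ≡ 1  ⇒  -1.
(a,b)_37: α=1, u≡5; β=4, v≡25 (mod 37); (5|37)=-1, (25|37)=+1; sign (−1)^0·-1^4·+1^1 = +1.
(a,b)_3: α=-5, u≡1; β=-6, v≡2 (mod 3); (1|3)=+1, (2|3)=-1; sign (−1)^0·+1^-6·-1^-5 = -1.
(a,b)_7: α=0, u≡2; β=1, v≡2 (mod 7); (2|7)=+1, (2|7)=+1; sign (−1)^0·+1^1·+1^0 = +1.
(a,b)_43: α=4, u≡28; β=6, v≡40 (mod 43); (28|43)=-1, (40|43)=+1; sign (−1)^0·-1^6·+1^4 = +1.
(a,b)_11: α=0, u≡7; β=1, v≡5 (mod 11); (7|11)=-1, (5|11)=+1; sign (−1)^0·-1^1·+1^0 = -1.
(a,b)_13: α=0, u≡6; β=4, v≡7 (mod 13); (6|13)=-1, (7|13)=-1; sign (−1)^0·-1^4·-1^0 = +1.
(a,b)_19: α=-4, u≡3; β=-12, v≡15 (mod 19); (3|19)=-1, (15|19)=-1; sign (−1)^0·-1^-12·-1^-4 = +1.
Ram(-2553, 3542) = {2, 3, 11, 23}; no ℚ_2-point on the conic.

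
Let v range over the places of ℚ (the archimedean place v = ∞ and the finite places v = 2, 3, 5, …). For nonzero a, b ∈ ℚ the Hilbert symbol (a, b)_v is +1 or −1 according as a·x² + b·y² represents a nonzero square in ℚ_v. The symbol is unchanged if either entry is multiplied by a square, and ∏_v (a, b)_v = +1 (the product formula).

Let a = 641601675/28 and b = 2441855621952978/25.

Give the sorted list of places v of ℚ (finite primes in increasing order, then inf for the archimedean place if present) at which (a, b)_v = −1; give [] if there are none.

[2, 11]

Mod squares: a ≡ 69069, b ≡ 1122. Check v ∈ {∞, 2, 3, 5, 7, 11, 13, 17, 23}.
v=2: v_2(a)=-2, v_2(b)=1; units ≡ 5, 1 (mod 8); ε·ε+αω+βω = 0·0+-2·0+1·1 ≡ 1  ⇒  (a,b)_2 = -1.
v=11: a=11^1·(≡4), b=11^3·(≡1) mod 11; (4|11)=+1, (1|11)=+1; (−1)^{1·3·5}·(+1)^3·(+1)^1 = -1.
v=5: a=5^2·(≡4), b=5^-2·(≡3) mod 5; (4|5)=+1, (3|5)=-1; (−1)^{2·-2·2}·(+1)^-2·(-1)^2 = +1.
v=13: a=13^1·(≡4), b=13^0·(≡3) mod 13; (4|13)=+1, (3|13)=+1; (−1)^{1·0·6}·(+1)^0·(+1)^1 = +1.
v=17: a=17^2·(≡1), b=17^3·(≡8) mod 17; (1|17)=+1, (8|17)=+1; (−1)^{2·3·8}·(+1)^3·(+1)^2 = +1.
v=∞: 69069 > 0 and 1122 > 0  ⇒  (a,b)_∞ = +1.
v=23: a=23^1·(≡12), b=23^2·(≡2) mod 23; (12|23)=+1, (2|23)=+1; (−1)^{1·2·11}·(+1)^2·(+1)^1 = +1.
v=7: a=7^-1·(≡2), b=7^6·(≡1) mod 7; (2|7)=+1, (1|7)=+1; (−1)^{-1·6·3}·(+1)^6·(+1)^-1 = +1.
v=3: a=3^3·(≡1), b=3^1·(≡2) mod 3; (1|3)=+1, (2|3)=-1; (−1)^{3·1·1}·(+1)^1·(-1)^3 = +1.
Ram(69069, 1122) = {2, 11}; no ℚ_2-point on the conic.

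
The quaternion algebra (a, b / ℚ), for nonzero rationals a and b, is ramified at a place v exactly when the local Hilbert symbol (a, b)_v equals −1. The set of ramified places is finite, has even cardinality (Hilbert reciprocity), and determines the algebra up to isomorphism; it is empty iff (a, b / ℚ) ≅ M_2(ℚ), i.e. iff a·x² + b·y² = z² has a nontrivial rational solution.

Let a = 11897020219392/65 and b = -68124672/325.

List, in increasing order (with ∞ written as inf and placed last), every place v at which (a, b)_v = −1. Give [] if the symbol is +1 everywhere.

[7, 11]

Mod squares: a ≡ 2730, b ≡ -6006. Check v ∈ {∞, 2, 3, 5, 7, 11, 13}.
v=11: a=11^2·(≡6), b=11^1·(≡4) mod 11; (6|11)=-1, (4|11)=+1; (−1)^{2·1·5}·(-1)^1·(+1)^2 = -1.
v=2: v_2(a)=17, v_2(b)=15; units ≡ 5, 5 (mod 8); ε·ε+αω+βω = 0·0+17·1+15·1 ≡ 0  ⇒  (a,b)_2 = +1.
v=5: a=5^-1·(≡4), b=5^-2·(≡1) mod 5; (4|5)=+1, (1|5)=+1; (−1)^{-1·-2·2}·(+1)^-2·(+1)^-1 = +1.
v=13: a=13^-1·(≡7), b=13^-1·(≡5) mod 13; (7|13)=-1, (5|13)=-1; (−1)^{-1·-1·6}·(-1)^-1·(-1)^-1 = +1.
v=7: a=7^3·(≡5), b=7^1·(≡6) mod 7; (5|7)=-1, (6|7)=-1; (−1)^{3·1·3}·(-1)^1·(-1)^3 = -1.
v=3: a=3^7·(≡1), b=3^3·(≡2) mod 3; (1|3)=+1, (2|3)=-1; (−1)^{7·3·1}·(+1)^3·(-1)^7 = +1.
v=∞: 2730 > 0 and -6006 < 0  ⇒  (a,b)_∞ = +1.
|Ram(2730, -6006)| = 2, even; anisotropic at {7, 11}.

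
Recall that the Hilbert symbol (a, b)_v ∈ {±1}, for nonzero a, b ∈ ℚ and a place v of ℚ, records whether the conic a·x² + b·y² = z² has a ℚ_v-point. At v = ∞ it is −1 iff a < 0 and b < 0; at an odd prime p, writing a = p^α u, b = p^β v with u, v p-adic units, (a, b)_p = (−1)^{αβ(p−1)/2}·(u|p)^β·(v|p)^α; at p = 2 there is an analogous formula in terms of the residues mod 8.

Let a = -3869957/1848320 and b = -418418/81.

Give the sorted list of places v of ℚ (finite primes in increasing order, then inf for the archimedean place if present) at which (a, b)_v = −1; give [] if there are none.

[2, 5, 7, 13, 23, inf]

(a, b) ≡ (-10465, -3458) mod (ℚ^×)²; places V = {2, 3, 5, 7, 11, 13, 19, 23, 43, ∞}.
(a,b)_∞: sgn(-10465)=−, sgn(-3458)=−, so -1.
(a,b)_19: α=-2, u≡17; β=1, v≡15 (mod 19); (17|19)=+1, (15|19)=-1; sign (−1)^0·+1^1·-1^-2 = +1.
(a,b)_23: α=1, u≡10; β=0, v≡19 (mod 23); (10|23)=-1, (19|23)=-1; sign (−1)^0·-1^0·-1^1 = -1.
(a,b)_7: α=1, u≡6; β=1, v≡5 (mod 7); (6|7)=-1, (5|7)=-1; sign (−1)^1·-1^1·-1^1 = -1.
(a,b)_5: α=-1, u≡2; β=0, v≡2 (mod 5); (2|5)=-1, (2|5)=-1; sign (−1)^0·-1^0·-1^-1 = -1.
(a,b)_3: α=0, u≡2; β=-4, v≡1 (mod 3); (2|3)=-1, (1|3)=+1; sign (−1)^0·-1^-4·+1^0 = +1.
(a,b)_11: α=0, u≡8; β=2, v≡10 (mod 11); (8|11)=-1, (10|11)=-1; sign (−1)^0·-1^2·-1^0 = +1.
(a,b)_13: α=1, u≡4; β=1, v≡5 (mod 13); (4|13)=+1, (5|13)=-1; sign (−1)^0·+1^1·-1^1 = -1.
(a,b)_2: α=-10, β=1; u≡7, v≡7 (mod 8); ε(u)ε(v)=1·1, αω(v)=-10·0, βω(u)=1·0; sum ≡ 1  ⇒  -1.
(a,b)_43: α=2, u≡34; β=0, v≡40 (mod 43); (34|43)=-1, (40|43)=+1; sign (−1)^0·-1^0·+1^2 = +1.
Ram(-10465, -3458) = {2, 5, 7, 13, 23, ∞}; no ℚ_2-point on the conic.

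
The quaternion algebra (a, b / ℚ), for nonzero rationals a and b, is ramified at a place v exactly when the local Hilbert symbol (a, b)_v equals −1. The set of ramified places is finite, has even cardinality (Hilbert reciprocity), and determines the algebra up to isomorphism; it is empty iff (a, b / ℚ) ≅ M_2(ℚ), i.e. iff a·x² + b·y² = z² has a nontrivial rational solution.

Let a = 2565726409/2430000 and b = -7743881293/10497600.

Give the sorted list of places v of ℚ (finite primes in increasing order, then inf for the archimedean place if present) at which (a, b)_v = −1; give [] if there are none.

[2, 3]

Mod squares: a ≡ 3, b ≡ -37. Check v ∈ {∞, 2, 3, 5, 17, 23, 37}.
v=5: a=5^-4·(≡3), b=5^-2·(≡3) mod 5; (3|5)=-1, (3|5)=-1; (−1)^{-4·-2·2}·(-1)^-2·(-1)^-4 = +1.
v=37: a=37^6·(≡3), b=37^3·(≡36) mod 37; (3|37)=+1, (36|37)=+1; (−1)^{6·3·18}·(+1)^3·(+1)^6 = +1.
v=∞: 3 > 0 and -37 < 0  ⇒  (a,b)_∞ = +1.
v=2: v_2(a)=-4, v_2(b)=-6; units ≡ 3, 3 (mod 8); ε·ε+αω+βω = 1·1+-4·1+-6·1 ≡ 1  ⇒  (a,b)_2 = -1.
v=23: a=23^0·(≡18), b=23^2·(≡18) mod 23; (18|23)=+1, (18|23)=+1; (−1)^{0·2·11}·(+1)^2·(+1)^0 = +1.
v=17: a=17^0·(≡5), b=17^2·(≡10) mod 17; (5|17)=-1, (10|17)=-1; (−1)^{0·2·8}·(-1)^2·(-1)^0 = +1.
v=3: a=3^-5·(≡1), b=3^-8·(≡2) mod 3; (1|3)=+1, (2|3)=-1; (−1)^{-5·-8·1}·(+1)^-8·(-1)^-5 = -1.
(3, -37 / ℚ) ramifies at {2, 3}: a division algebra.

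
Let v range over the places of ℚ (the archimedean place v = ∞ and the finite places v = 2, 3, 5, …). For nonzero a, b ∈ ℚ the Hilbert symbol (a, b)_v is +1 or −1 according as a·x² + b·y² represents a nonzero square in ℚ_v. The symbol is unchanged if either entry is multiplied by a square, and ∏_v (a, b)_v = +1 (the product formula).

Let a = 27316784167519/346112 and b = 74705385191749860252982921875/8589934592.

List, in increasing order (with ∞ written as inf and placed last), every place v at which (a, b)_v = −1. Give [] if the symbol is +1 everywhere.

Mod squares: a ≡ 329815262, b ≡ 1974. Check v ∈ {∞, 2, 3, 5, 7, 11, 13, 19, 23, 31, 37, 47}.
v=19: a=19^1·(≡14), b=19^0·(≡9) mod 19; (14|19)=-1, (9|19)=+1; (−1)^{1·0·9}·(-1)^0·(+1)^1 = +1.
v=23: a=23^1·(≡20), b=23^2·(≡21) mod 23; (20|23)=-1, (21|23)=-1; (−1)^{1·2·11}·(-1)^2·(-1)^1 = -1.
v=∞: 329815262 > 0 and 1974 > 0  ⇒  (a,b)_∞ = +1.
v=7: a=7^1·(≡5), b=7^3·(≡4) mod 7; (5|7)=-1, (4|7)=+1; (−1)^{1·3·3}·(-1)^3·(+1)^1 = +1.
v=31: a=31^1·(≡5), b=31^2·(≡24) mod 31; (5|31)=+1, (24|31)=-1; (−1)^{1·2·15}·(+1)^2·(-1)^1 = -1.
v=3: a=3^0·(≡2), b=3^13·(≡1) mod 3; (2|3)=-1, (1|3)=+1; (−1)^{0·13·1}·(-1)^13·(+1)^0 = -1.
v=11: a=11^2·(≡7), b=11^2·(≡9) mod 11; (7|11)=-1, (9|11)=+1; (−1)^{2·2·5}·(-1)^2·(+1)^2 = +1.
v=2: v_2(a)=-11, v_2(b)=-33; units ≡ 7, 3 (mod 8); ε·ε+αω+βω = 1·1+-11·1+-33·0 ≡ 0  ⇒  (a,b)_2 = +1.
v=13: a=13^-2·(≡4), b=13^0·(≡2) mod 13; (4|13)=+1, (2|13)=-1; (−1)^{-2·0·6}·(+1)^0·(-1)^-2 = +1.
v=47: a=47^1·(≡23), b=47^3·(≡3) mod 47; (23|47)=-1, (3|47)=+1; (−1)^{1·3·23}·(-1)^3·(+1)^1 = +1.
v=37: a=37^3·(≡28), b=37^2·(≡19) mod 37; (28|37)=+1, (19|37)=-1; (−1)^{3·2·18}·(+1)^2·(-1)^3 = -1.
v=5: a=5^0·(≡2), b=5^6·(≡1) mod 5; (2|5)=-1, (1|5)=+1; (−1)^{0·6·2}·(-1)^6·(+1)^0 = +1.
(329815262, 1974 / ℚ) ramifies at {3, 23, 31, 37}: a division algebra.

[3, 23, 31, 37]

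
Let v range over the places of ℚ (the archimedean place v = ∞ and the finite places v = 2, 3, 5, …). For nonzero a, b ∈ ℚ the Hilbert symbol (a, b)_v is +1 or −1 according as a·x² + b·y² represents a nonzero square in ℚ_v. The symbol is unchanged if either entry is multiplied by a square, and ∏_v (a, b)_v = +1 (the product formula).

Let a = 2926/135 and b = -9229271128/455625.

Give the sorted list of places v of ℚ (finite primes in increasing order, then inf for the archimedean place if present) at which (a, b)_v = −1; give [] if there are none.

Mod squares: a ≡ 43890, b ≡ -22. Check v ∈ {∞, 2, 3, 5, 7, 11, 19}.
v=11: a=11^1·(≡8), b=11^3·(≡3) mod 11; (8|11)=-1, (3|11)=+1; (−1)^{1·3·5}·(-1)^3·(+1)^1 = +1.
v=7: a=7^1·(≡6), b=7^4·(≡5) mod 7; (6|7)=-1, (5|7)=-1; (−1)^{1·4·3}·(-1)^4·(-1)^1 = -1.
v=∞: 43890 > 0 and -22 < 0  ⇒  (a,b)_∞ = +1.
v=19: a=19^1·(≡1), b=19^2·(≡4) mod 19; (1|19)=+1, (4|19)=+1; (−1)^{1·2·9}·(+1)^2·(+1)^1 = +1.
v=3: a=3^-3·(≡2), b=3^-6·(≡2) mod 3; (2|3)=-1, (2|3)=-1; (−1)^{-3·-6·1}·(-1)^-6·(-1)^-3 = -1.
v=5: a=5^-1·(≡3), b=5^-4·(≡3) mod 5; (3|5)=-1, (3|5)=-1; (−1)^{-1·-4·2}·(-1)^-4·(-1)^-1 = -1.
v=2: v_2(a)=1, v_2(b)=3; units ≡ 1, 5 (mod 8); ε·ε+αω+βω = 0·0+1·1+3·0 ≡ 1  ⇒  (a,b)_2 = -1.
Ram(43890, -22) = {2, 3, 5, 7}; no ℚ_2-point on the conic.

[2, 3, 5, 7]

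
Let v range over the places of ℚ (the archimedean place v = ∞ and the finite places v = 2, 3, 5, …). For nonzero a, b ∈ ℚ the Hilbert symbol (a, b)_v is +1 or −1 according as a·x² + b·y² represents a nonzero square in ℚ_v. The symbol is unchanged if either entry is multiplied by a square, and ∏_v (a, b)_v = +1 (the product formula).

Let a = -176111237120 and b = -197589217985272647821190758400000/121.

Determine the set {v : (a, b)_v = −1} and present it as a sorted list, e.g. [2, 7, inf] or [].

[5, 19, 29, inf]

(a, b) ≡ (-71630, -22610) mod (ℚ^×)²; places V = {2, 3, 5, 7, 11, 13, 17, 19, 29, ∞}.
(a,b)_3: α=0, u≡1; β=4, v≡1 (mod 3); (1|3)=+1, (1|3)=+1; sign (−1)^0·+1^4·+1^0 = +1.
(a,b)_13: α=1, u≡11; β=2, v≡10 (mod 13); (11|13)=-1, (10|13)=+1; sign (−1)^0·-1^2·+1^1 = +1.
(a,b)_11: α=0, u≡6; β=-2, v≡7 (mod 11); (6|11)=-1, (7|11)=-1; sign (−1)^0·-1^-2·-1^0 = +1.
(a,b)_29: α=1, u≡9; β=2, v≡18 (mod 29); (9|29)=+1, (18|29)=-1; sign (−1)^0·+1^2·-1^1 = -1.
(a,b)_2: α=11, β=25; u≡1, v≡7 (mod 8); ε(u)ε(v)=0·1, αω(v)=11·0, βω(u)=25·0; sum ≡ 0  ⇒  +1.
(a,b)_7: α=4, u≡2; β=5, v≡4 (mod 7); (2|7)=+1, (4|7)=+1; sign (−1)^0·+1^5·+1^4 = +1.
(a,b)_∞: sgn(-71630)=−, sgn(-22610)=−, so -1.
(a,b)_19: α=1, u≡17; β=3, v≡6 (mod 19); (17|19)=+1, (6|19)=+1; sign (−1)^1·+1^3·+1^1 = -1.
(a,b)_17: α=0, u≡9; β=5, v≡16 (mod 17); (9|17)=+1, (16|17)=+1; sign (−1)^0·+1^5·+1^0 = +1.
(a,b)_5: α=1, u≡1; β=5, v≡2 (mod 5); (1|5)=+1, (2|5)=-1; sign (−1)^0·+1^5·-1^1 = -1.
Ram(-71630, -22610) = {5, 19, 29, ∞}; no ℚ_5-point on the conic.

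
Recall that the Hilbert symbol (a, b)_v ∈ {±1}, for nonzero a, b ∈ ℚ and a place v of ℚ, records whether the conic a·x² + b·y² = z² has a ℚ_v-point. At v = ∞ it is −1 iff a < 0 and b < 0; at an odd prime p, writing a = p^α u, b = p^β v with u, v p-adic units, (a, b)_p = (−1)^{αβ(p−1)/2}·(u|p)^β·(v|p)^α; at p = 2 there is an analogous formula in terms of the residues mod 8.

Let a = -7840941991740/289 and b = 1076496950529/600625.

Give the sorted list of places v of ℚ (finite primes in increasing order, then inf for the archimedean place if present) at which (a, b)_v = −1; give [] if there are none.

(a, b) ≡ (-697015, 178321) mod (ℚ^×)²; places V = {2, 3, 5, 7, 11, 13, 17, 19, 23, 29, 31, 43, ∞}.
(a,b)_2: α=2, β=0; u≡1, v≡1 (mod 8); ε(u)ε(v)=0·0, αω(v)=2·0, βω(u)=0·0; sum ≡ 0  ⇒  +1.
(a,b)_23: α=1, u≡4; β=0, v≡3 (mod 23); (4|23)=+1, (3|23)=+1; sign (−1)^0·+1^0·+1^1 = +1.
(a,b)_∞: sgn(-697015)=−, sgn(178321)=+, so +1.
(a,b)_17: α=-2, u≡16; β=0, v≡16 (mod 17); (16|17)=+1, (16|17)=+1; sign (−1)^0·+1^0·+1^-2 = +1.
(a,b)_43: α=2, u≡6; β=1, v≡39 (mod 43); (6|43)=+1, (39|43)=-1; sign (−1)^0·+1^1·-1^2 = +1.
(a,b)_5: α=1, u≡3; β=-4, v≡4 (mod 5); (3|5)=-1, (4|5)=+1; sign (−1)^0·-1^-4·+1^1 = +1.
(a,b)_11: α=1, u≡2; β=1, v≡6 (mod 11); (2|11)=-1, (6|11)=-1; sign (−1)^1·-1^1·-1^1 = -1.
(a,b)_7: α=0, u≡5; β=2, v≡6 (mod 7); (5|7)=-1, (6|7)=-1; sign (−1)^0·-1^2·-1^0 = +1.
(a,b)_29: α=1, u≡9; β=1, v≡1 (mod 29); (9|29)=+1, (1|29)=+1; sign (−1)^0·+1^1·+1^1 = +1.
(a,b)_31: α=0, u≡10; β=-2, v≡16 (mod 31); (10|31)=+1, (16|31)=+1; sign (−1)^0·+1^-2·+1^0 = +1.
(a,b)_3: α=2, u≡2; β=6, v≡1 (mod 3); (2|3)=-1, (1|3)=+1; sign (−1)^0·-1^6·+1^2 = +1.
(a,b)_13: α=2, u≡8; β=3, v≡6 (mod 13); (8|13)=-1, (6|13)=-1; sign (−1)^0·-1^3·-1^2 = -1.
(a,b)_19: α=1, u≡5; β=0, v≡4 (mod 19); (5|19)=+1, (4|19)=+1; sign (−1)^0·+1^0·+1^1 = +1.
Ram(-697015, 178321) = {11, 13}; no ℚ_11-point on the conic.

[11, 13]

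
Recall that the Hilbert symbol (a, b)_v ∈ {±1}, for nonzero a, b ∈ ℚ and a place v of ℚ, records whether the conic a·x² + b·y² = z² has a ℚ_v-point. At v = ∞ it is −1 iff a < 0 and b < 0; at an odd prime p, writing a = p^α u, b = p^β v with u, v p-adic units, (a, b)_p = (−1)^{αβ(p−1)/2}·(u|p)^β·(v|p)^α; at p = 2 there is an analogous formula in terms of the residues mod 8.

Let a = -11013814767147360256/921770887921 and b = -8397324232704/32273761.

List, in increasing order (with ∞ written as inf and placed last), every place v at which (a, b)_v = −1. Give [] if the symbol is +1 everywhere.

Mod squares: a ≡ -2146, b ≡ -74. Check v ∈ {∞, 2, 3, 11, 13, 19, 23, 29, 37}.
v=11: a=11^6·(≡8), b=11^4·(≡1) mod 11; (8|11)=-1, (1|11)=+1; (−1)^{6·4·5}·(-1)^4·(+1)^6 = +1.
v=2: v_2(a)=13, v_2(b)=11; units ≡ 7, 3 (mod 8); ε·ε+αω+βω = 1·1+13·1+11·0 ≡ 0  ⇒  (a,b)_2 = +1.
v=19: a=19^-2·(≡17), b=19^-2·(≡12) mod 19; (17|19)=+1, (12|19)=-1; (−1)^{-2·-2·9}·(+1)^-2·(-1)^-2 = +1.
v=37: a=37^1·(≡27), b=37^1·(≡15) mod 37; (27|37)=+1, (15|37)=-1; (−1)^{1·1·18}·(+1)^1·(-1)^1 = -1.
v=23: a=23^-2·(≡1), b=23^-2·(≡18) mod 23; (1|23)=+1, (18|23)=+1; (−1)^{-2·-2·11}·(+1)^-2·(+1)^-2 = +1.
v=3: a=3^0·(≡2), b=3^2·(≡1) mod 3; (2|3)=-1, (1|3)=+1; (−1)^{0·2·1}·(-1)^2·(+1)^0 = +1.
v=13: a=13^-6·(≡10), b=13^-2·(≡4) mod 13; (10|13)=+1, (4|13)=+1; (−1)^{-6·-2·6}·(+1)^-2·(+1)^-6 = +1.
v=29: a=29^5·(≡28), b=29^2·(≡25) mod 29; (28|29)=+1, (25|29)=+1; (−1)^{5·2·14}·(+1)^2·(+1)^5 = +1.
v=∞: -2146 < 0 and -74 < 0  ⇒  (a,b)_∞ = -1.
|Ram(-2146, -74)| = 2, even; anisotropic at {37, ∞}.

[37, inf]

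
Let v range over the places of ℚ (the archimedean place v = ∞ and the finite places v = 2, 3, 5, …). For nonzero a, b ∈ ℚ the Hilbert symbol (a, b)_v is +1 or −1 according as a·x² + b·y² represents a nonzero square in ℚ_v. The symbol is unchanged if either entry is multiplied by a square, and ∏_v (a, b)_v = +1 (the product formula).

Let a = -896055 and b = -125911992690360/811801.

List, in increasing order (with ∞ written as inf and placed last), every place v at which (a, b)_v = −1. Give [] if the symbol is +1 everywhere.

(a, b) ≡ (-896055, -25686910) mod (ℚ^×)²; places V = {2, 3, 5, 17, 31, 41, 43, 47, 53, ∞}.
(a,b)_43: α=0, u≡22; β=1, v≡26 (mod 43); (22|43)=-1, (26|43)=-1; sign (−1)^0·-1^1·-1^0 = -1.
(a,b)_∞: sgn(-896055)=−, sgn(-25686910)=−, so -1.
(a,b)_5: α=1, u≡4; β=1, v≡3 (mod 5); (4|5)=+1, (3|5)=-1; sign (−1)^0·+1^1·-1^1 = -1.
(a,b)_41: α=1, u≡39; β=3, v≡14 (mod 41); (39|41)=+1, (14|41)=-1; sign (−1)^0·+1^3·-1^1 = -1.
(a,b)_47: α=1, u≡17; β=1, v≡43 (mod 47); (17|47)=+1, (43|47)=-1; sign (−1)^1·+1^1·-1^1 = +1.
(a,b)_2: α=0, β=3; u≡1, v≡1 (mod 8); ε(u)ε(v)=0·0, αω(v)=0·0, βω(u)=3·0; sum ≡ 0  ⇒  +1.
(a,b)_17: α=0, u≡15; β=-2, v≡3 (mod 17); (15|17)=+1, (3|17)=-1; sign (−1)^0·+1^-2·-1^0 = +1.
(a,b)_31: α=1, u≡18; β=1, v≡8 (mod 31); (18|31)=+1, (8|31)=+1; sign (−1)^1·+1^1·+1^1 = -1.
(a,b)_53: α=0, u≡16; β=-2, v≡49 (mod 53); (16|53)=+1, (49|53)=+1; sign (−1)^0·+1^-2·+1^0 = +1.
(a,b)_3: α=1, u≡1; β=6, v≡2 (mod 3); (1|3)=+1, (2|3)=-1; sign (−1)^0·+1^6·-1^1 = -1.
|Ram(-896055, -25686910)| = 6, even; anisotropic at {3, 5, 31, 41, 43, ∞}.

[3, 5, 31, 41, 43, inf]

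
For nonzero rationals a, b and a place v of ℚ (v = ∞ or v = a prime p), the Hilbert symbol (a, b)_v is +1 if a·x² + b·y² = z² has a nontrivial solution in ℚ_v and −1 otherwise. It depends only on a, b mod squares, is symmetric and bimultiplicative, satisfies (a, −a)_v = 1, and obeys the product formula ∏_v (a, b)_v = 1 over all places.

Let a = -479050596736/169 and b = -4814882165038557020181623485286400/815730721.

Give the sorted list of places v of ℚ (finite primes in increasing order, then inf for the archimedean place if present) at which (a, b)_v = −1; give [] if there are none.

Mod squares: a ≡ -3526, b ≡ -375906. Check v ∈ {∞, 2, 3, 5, 7, 13, 31, 41, 43, 47}.
v=2: v_2(a)=7, v_2(b)=11; units ≡ 5, 7 (mod 8); ε·ε+αω+βω = 0·1+7·0+11·1 ≡ 1  ⇒  (a,b)_2 = -1.
v=31: a=31^2·(≡18), b=31^5·(≡12) mod 31; (18|31)=+1, (12|31)=-1; (−1)^{2·5·15}·(+1)^5·(-1)^2 = +1.
v=5: a=5^0·(≡1), b=5^2·(≡4) mod 5; (1|5)=+1, (4|5)=+1; (−1)^{0·2·2}·(+1)^2·(+1)^0 = +1.
v=∞: -3526 < 0 and -375906 < 0  ⇒  (a,b)_∞ = -1.
v=13: a=13^-2·(≡3), b=13^-8·(≡5) mod 13; (3|13)=+1, (5|13)=-1; (−1)^{-2·-8·6}·(+1)^-8·(-1)^-2 = +1.
v=43: a=43^1·(≡31), b=43^3·(≡30) mod 43; (31|43)=+1, (30|43)=-1; (−1)^{1·3·21}·(+1)^3·(-1)^1 = +1.
v=47: a=47^2·(≡46), b=47^5·(≡40) mod 47; (46|47)=-1, (40|47)=-1; (−1)^{2·5·23}·(-1)^5·(-1)^2 = -1.
v=41: a=41^1·(≡16), b=41^2·(≡31) mod 41; (16|41)=+1, (31|41)=+1; (−1)^{1·2·20}·(+1)^2·(+1)^1 = +1.
v=7: a=7^0·(≡2), b=7^2·(≡1) mod 7; (2|7)=+1, (1|7)=+1; (−1)^{0·2·3}·(+1)^2·(+1)^0 = +1.
v=3: a=3^0·(≡2), b=3^7·(≡2) mod 3; (2|3)=-1, (2|3)=-1; (−1)^{0·7·1}·(-1)^7·(-1)^0 = -1.
Ram(-3526, -375906) = {2, 3, 47, ∞}; no ℚ_2-point on the conic.

[2, 3, 47, inf]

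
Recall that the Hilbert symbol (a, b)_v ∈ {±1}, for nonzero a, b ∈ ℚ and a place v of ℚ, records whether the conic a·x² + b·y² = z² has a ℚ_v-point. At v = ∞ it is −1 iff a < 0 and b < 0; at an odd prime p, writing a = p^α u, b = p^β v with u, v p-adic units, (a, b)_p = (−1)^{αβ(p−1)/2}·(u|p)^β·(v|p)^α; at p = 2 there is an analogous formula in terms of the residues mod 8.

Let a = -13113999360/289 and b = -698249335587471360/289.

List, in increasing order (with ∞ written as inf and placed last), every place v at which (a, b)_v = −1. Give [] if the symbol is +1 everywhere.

Mod squares: a ≡ -15, b ≡ -2310. Check v ∈ {∞, 2, 3, 5, 7, 11, 17}.
v=3: a=3^3·(≡1), b=3^5·(≡1) mod 3; (1|3)=+1, (1|3)=+1; (−1)^{3·5·1}·(+1)^5·(+1)^3 = -1.
v=∞: -15 < 0 and -2310 < 0  ⇒  (a,b)_∞ = -1.
v=2: v_2(a)=14, v_2(b)=19; units ≡ 1, 5 (mod 8); ε·ε+αω+βω = 0·0+14·1+19·0 ≡ 0  ⇒  (a,b)_2 = +1.
v=11: a=11^2·(≡8), b=11^3·(≡6) mod 11; (8|11)=-1, (6|11)=-1; (−1)^{2·3·5}·(-1)^3·(-1)^2 = -1.
v=7: a=7^2·(≡6), b=7^7·(≡3) mod 7; (6|7)=-1, (3|7)=-1; (−1)^{2·7·3}·(-1)^7·(-1)^2 = -1.
v=17: a=17^-2·(≡16), b=17^-2·(≡2) mod 17; (16|17)=+1, (2|17)=+1; (−1)^{-2·-2·8}·(+1)^-2·(+1)^-2 = +1.
v=5: a=5^1·(≡2), b=5^1·(≡2) mod 5; (2|5)=-1, (2|5)=-1; (−1)^{1·1·2}·(-1)^1·(-1)^1 = +1.
(-15, -2310 / ℚ) ramifies at {3, 7, 11, ∞}: a division algebra.

[3, 7, 11, inf]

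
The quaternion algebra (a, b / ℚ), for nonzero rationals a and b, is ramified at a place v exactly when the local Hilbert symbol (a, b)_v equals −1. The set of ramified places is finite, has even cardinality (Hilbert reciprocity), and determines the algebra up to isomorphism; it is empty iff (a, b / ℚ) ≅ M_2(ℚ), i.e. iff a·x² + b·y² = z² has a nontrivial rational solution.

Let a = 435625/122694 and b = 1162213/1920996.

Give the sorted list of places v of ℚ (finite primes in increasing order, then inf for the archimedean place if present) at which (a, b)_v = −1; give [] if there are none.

[2, 41]

(a, b) ≡ (4182, 13) mod (ℚ^×)²; places V = {2, 3, 5, 7, 11, 13, 17, 23, 41, ∞}.
(a,b)_41: α=1, u≡4; β=0, v≡19 (mod 41); (4|41)=+1, (19|41)=-1; sign (−1)^0·+1^0·-1^1 = -1.
(a,b)_11: α=-2, u≡7; β=-2, v≡10 (mod 11); (7|11)=-1, (10|11)=-1; sign (−1)^0·-1^-2·-1^-2 = +1.
(a,b)_17: α=1, u≡8; β=0, v≡15 (mod 17); (8|17)=+1, (15|17)=+1; sign (−1)^0·+1^0·+1^1 = +1.
(a,b)_5: α=4, u≡3; β=0, v≡3 (mod 5); (3|5)=-1, (3|5)=-1; sign (−1)^0·-1^0·-1^4 = +1.
(a,b)_2: α=-1, β=-2; u≡3, v≡5 (mod 8); ε(u)ε(v)=1·0, αω(v)=-1·1, βω(u)=-2·1; sum ≡ 1  ⇒  -1.
(a,b)_3: α=-1, u≡2; β=-4, v≡1 (mod 3); (2|3)=-1, (1|3)=+1; sign (−1)^0·-1^-4·+1^-1 = +1.
(a,b)_∞: sgn(4182)=+, sgn(13)=+, so +1.
(a,b)_13: α=-2, u≡9; β=3, v≡4 (mod 13); (9|13)=+1, (4|13)=+1; sign (−1)^0·+1^3·+1^-2 = +1.
(a,b)_23: α=0, u≡10; β=2, v≡8 (mod 23); (10|23)=-1, (8|23)=+1; sign (−1)^0·-1^2·+1^0 = +1.
(a,b)_7: α=0, u≡3; β=-2, v≡6 (mod 7); (3|7)=-1, (6|7)=-1; sign (−1)^0·-1^-2·-1^0 = +1.
(4182, 13 / ℚ) ramifies at {2, 41}: a division algebra.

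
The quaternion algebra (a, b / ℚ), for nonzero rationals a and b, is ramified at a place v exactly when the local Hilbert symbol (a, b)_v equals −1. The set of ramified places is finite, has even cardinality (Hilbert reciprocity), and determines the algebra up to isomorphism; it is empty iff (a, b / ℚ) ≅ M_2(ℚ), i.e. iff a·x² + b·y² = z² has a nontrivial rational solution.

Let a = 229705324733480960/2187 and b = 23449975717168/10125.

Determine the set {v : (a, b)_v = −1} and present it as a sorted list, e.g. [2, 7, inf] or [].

Mod squares: a ≡ 10455, b ≡ 317135. Check v ∈ {∞, 2, 3, 5, 7, 11, 13, 17, 19, 23, 41}.
v=23: a=23^0·(≡6), b=23^2·(≡7) mod 23; (6|23)=+1, (7|23)=-1; (−1)^{0·2·11}·(+1)^2·(-1)^0 = +1.
v=5: a=5^1·(≡1), b=5^-3·(≡3) mod 5; (1|5)=+1, (3|5)=-1; (−1)^{1·-3·2}·(+1)^-3·(-1)^1 = -1.
v=3: a=3^-7·(≡2), b=3^-4·(≡2) mod 3; (2|3)=-1, (2|3)=-1; (−1)^{-7·-4·1}·(-1)^-4·(-1)^-7 = -1.
v=∞: 10455 > 0 and 317135 > 0  ⇒  (a,b)_∞ = +1.
v=2: v_2(a)=14, v_2(b)=4; units ≡ 7, 7 (mod 8); ε·ε+αω+βω = 1·1+14·0+4·0 ≡ 1  ⇒  (a,b)_2 = -1.
v=11: a=11^0·(≡5), b=11^2·(≡9) mod 11; (5|11)=+1, (9|11)=+1; (−1)^{0·2·5}·(+1)^2·(+1)^0 = +1.
v=19: a=19^0·(≡11), b=19^2·(≡4) mod 19; (11|19)=+1, (4|19)=+1; (−1)^{0·2·9}·(+1)^2·(+1)^0 = +1.
v=13: a=13^2·(≡4), b=13^1·(≡11) mod 13; (4|13)=+1, (11|13)=-1; (−1)^{2·1·6}·(+1)^1·(-1)^2 = +1.
v=41: a=41^3·(≡1), b=41^1·(≡26) mod 41; (1|41)=+1, (26|41)=-1; (−1)^{3·1·20}·(+1)^1·(-1)^3 = -1.
v=17: a=17^3·(≡3), b=17^1·(≡11) mod 17; (3|17)=-1, (11|17)=-1; (−1)^{3·1·8}·(-1)^1·(-1)^3 = +1.
v=7: a=7^2·(≡2), b=7^1·(≡1) mod 7; (2|7)=+1, (1|7)=+1; (−1)^{2·1·3}·(+1)^1·(+1)^2 = +1.
Ram(10455, 317135) = {2, 3, 5, 41}; no ℚ_2-point on the conic.

[2, 3, 5, 41]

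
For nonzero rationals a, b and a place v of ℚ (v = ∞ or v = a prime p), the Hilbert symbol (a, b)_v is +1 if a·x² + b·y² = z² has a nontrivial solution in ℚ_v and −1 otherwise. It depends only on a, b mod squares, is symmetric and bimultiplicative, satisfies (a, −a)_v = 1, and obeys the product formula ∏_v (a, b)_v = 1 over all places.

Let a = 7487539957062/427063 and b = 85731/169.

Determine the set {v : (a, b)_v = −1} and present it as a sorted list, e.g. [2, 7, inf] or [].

(a, b) ≡ (154, 51) mod (ℚ^×)²; places V = {2, 3, 7, 11, 13, 17, 19, 31, 41, ∞}.
(a,b)_3: α=6, u≡1; β=1, v≡2 (mod 3); (1|3)=+1, (2|3)=-1; sign (−1)^0·+1^1·-1^6 = +1.
(a,b)_31: α=2, u≡17; β=0, v≡10 (mod 31); (17|31)=-1, (10|31)=+1; sign (−1)^0·-1^0·+1^2 = +1.
(a,b)_2: α=1, β=0; u≡5, v≡3 (mod 8); ε(u)ε(v)=0·1, αω(v)=1·1, βω(u)=0·1; sum ≡ 1  ⇒  -1.
(a,b)_∞: sgn(154)=+, sgn(51)=+, so +1.
(a,b)_17: α=2, u≡13; β=1, v≡6 (mod 17); (13|17)=+1, (6|17)=-1; sign (−1)^0·+1^1·-1^2 = +1.
(a,b)_11: α=1, u≡1; β=0, v≡2 (mod 11); (1|11)=+1, (2|11)=-1; sign (−1)^0·+1^0·-1^1 = -1.
(a,b)_41: α=2, u≡36; β=2, v≡2 (mod 41); (36|41)=+1, (2|41)=+1; sign (−1)^0·+1^2·+1^2 = +1.
(a,b)_13: α=-2, u≡7; β=-2, v≡9 (mod 13); (7|13)=-1, (9|13)=+1; sign (−1)^0·-1^-2·+1^-2 = +1.
(a,b)_7: α=-1, u≡1; β=0, v≡2 (mod 7); (1|7)=+1, (2|7)=+1; sign (−1)^0·+1^0·+1^-1 = +1.
(a,b)_19: α=-2, u≡14; β=0, v≡8 (mod 19); (14|19)=-1, (8|19)=-1; sign (−1)^0·-1^0·-1^-2 = +1.
(154, 51 / ℚ) ramifies at {2, 11}: a division algebra.

[2, 11]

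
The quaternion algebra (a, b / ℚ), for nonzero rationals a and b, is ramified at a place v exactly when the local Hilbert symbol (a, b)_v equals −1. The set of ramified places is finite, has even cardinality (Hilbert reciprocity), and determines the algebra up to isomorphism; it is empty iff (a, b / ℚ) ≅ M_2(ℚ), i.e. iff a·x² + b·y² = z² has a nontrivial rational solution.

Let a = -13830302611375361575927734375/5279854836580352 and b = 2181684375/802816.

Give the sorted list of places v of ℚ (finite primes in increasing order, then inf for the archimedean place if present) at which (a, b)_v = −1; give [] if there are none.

(a, b) ≡ (-152830, 255) mod (ℚ^×)²; places V = {2, 3, 5, 7, 13, 17, 29, 31, ∞}.
(a,b)_31: α=1, u≡17; β=0, v≡8 (mod 31); (17|31)=-1, (8|31)=+1; sign (−1)^0·-1^0·+1^1 = +1.
(a,b)_3: α=12, u≡2; β=5, v≡1 (mod 3); (2|3)=-1, (1|3)=+1; sign (−1)^0·-1^5·+1^12 = -1.
(a,b)_13: α=6, u≡5; β=2, v≡11 (mod 13); (5|13)=-1, (11|13)=-1; sign (−1)^0·-1^2·-1^6 = +1.
(a,b)_29: α=1, u≡10; β=0, v≡28 (mod 29); (10|29)=-1, (28|29)=+1; sign (−1)^0·-1^0·+1^1 = +1.
(a,b)_7: α=-4, u≡2; β=-2, v≡6 (mod 7); (2|7)=+1, (6|7)=-1; sign (−1)^0·+1^-2·-1^-4 = +1.
(a,b)_2: α=-41, β=-14; u≡1, v≡7 (mod 8); ε(u)ε(v)=0·1, αω(v)=-41·0, βω(u)=-14·0; sum ≡ 0  ⇒  +1.
(a,b)_∞: sgn(-152830)=−, sgn(255)=+, so +1.
(a,b)_17: α=3, u≡14; β=1, v≡4 (mod 17); (14|17)=-1, (4|17)=+1; sign (−1)^0·-1^1·+1^3 = -1.
(a,b)_5: α=13, u≡1; β=5, v≡4 (mod 5); (1|5)=+1, (4|5)=+1; sign (−1)^0·+1^5·+1^13 = +1.
|Ram(-152830, 255)| = 2, even; anisotropic at {3, 17}.

[3, 17]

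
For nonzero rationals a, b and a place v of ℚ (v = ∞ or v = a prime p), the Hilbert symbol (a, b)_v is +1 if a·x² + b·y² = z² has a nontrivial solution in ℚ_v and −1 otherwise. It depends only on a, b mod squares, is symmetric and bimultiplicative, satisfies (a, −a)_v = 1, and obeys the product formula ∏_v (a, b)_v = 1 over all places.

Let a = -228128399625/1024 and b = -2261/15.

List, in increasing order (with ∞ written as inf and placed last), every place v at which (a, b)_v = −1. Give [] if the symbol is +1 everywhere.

[3, inf]

Mod squares: a ≡ -1785, b ≡ -33915. Check v ∈ {∞, 2, 3, 5, 7, 17, 19}.
v=19: a=19^2·(≡1), b=19^1·(≡6) mod 19; (1|19)=+1, (6|19)=+1; (−1)^{2·1·9}·(+1)^1·(+1)^2 = +1.
v=17: a=17^3·(≡14), b=17^1·(≡7) mod 17; (14|17)=-1, (7|17)=-1; (−1)^{3·1·8}·(-1)^1·(-1)^3 = +1.
v=3: a=3^1·(≡2), b=3^-1·(≡2) mod 3; (2|3)=-1, (2|3)=-1; (−1)^{1·-1·1}·(-1)^-1·(-1)^1 = -1.
v=∞: -1785 < 0 and -33915 < 0  ⇒  (a,b)_∞ = -1.
v=7: a=7^3·(≡1), b=7^1·(≡6) mod 7; (1|7)=+1, (6|7)=-1; (−1)^{3·1·3}·(+1)^1·(-1)^3 = +1.
v=2: v_2(a)=-10, v_2(b)=0; units ≡ 7, 5 (mod 8); ε·ε+αω+βω = 1·0+-10·1+0·0 ≡ 0  ⇒  (a,b)_2 = +1.
v=5: a=5^3·(≡2), b=5^-1·(≡3) mod 5; (2|5)=-1, (3|5)=-1; (−1)^{3·-1·2}·(-1)^-1·(-1)^3 = +1.
(-1785, -33915 / ℚ) ramifies at {3, ∞}: a division algebra.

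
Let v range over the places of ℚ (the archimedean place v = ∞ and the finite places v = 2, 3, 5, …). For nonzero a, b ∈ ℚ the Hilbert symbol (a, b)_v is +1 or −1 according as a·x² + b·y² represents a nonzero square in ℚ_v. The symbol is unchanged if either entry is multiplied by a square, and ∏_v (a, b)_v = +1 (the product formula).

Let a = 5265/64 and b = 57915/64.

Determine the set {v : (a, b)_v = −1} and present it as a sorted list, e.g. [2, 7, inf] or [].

Mod squares: a ≡ 65, b ≡ 715. Check v ∈ {∞, 2, 3, 5, 11, 13}.
v=∞: 65 > 0 and 715 > 0  ⇒  (a,b)_∞ = +1.
v=5: a=5^1·(≡2), b=5^1·(≡2) mod 5; (2|5)=-1, (2|5)=-1; (−1)^{1·1·2}·(-1)^1·(-1)^1 = +1.
v=3: a=3^4·(≡2), b=3^4·(≡1) mod 3; (2|3)=-1, (1|3)=+1; (−1)^{4·4·1}·(-1)^4·(+1)^4 = +1.
v=13: a=13^1·(≡11), b=13^1·(≡4) mod 13; (11|13)=-1, (4|13)=+1; (−1)^{1·1·6}·(-1)^1·(+1)^1 = -1.
v=11: a=11^0·(≡2), b=11^1·(≡2) mod 11; (2|11)=-1, (2|11)=-1; (−1)^{0·1·5}·(-1)^1·(-1)^0 = -1.
v=2: v_2(a)=-6, v_2(b)=-6; units ≡ 1, 3 (mod 8); ε·ε+αω+βω = 0·1+-6·1+-6·0 ≡ 0  ⇒  (a,b)_2 = +1.
Ram(65, 715) = {11, 13}; no ℚ_11-point on the conic.

[11, 13]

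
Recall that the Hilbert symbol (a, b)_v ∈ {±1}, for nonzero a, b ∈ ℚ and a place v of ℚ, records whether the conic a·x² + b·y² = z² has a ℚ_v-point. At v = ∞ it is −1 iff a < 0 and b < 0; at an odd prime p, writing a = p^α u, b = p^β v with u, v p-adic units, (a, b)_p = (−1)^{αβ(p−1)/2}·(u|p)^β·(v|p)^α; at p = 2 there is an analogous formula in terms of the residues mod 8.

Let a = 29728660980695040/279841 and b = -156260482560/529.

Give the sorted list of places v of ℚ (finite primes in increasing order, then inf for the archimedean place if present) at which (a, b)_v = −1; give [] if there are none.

(a, b) ≡ (15, -910) mod (ℚ^×)²; places V = {2, 3, 5, 7, 13, 23, ∞}.
(a,b)_23: α=-4, u≡11; β=-2, v≡15 (mod 23); (11|23)=-1, (15|23)=-1; sign (−1)^0·-1^-2·-1^-4 = +1.
(a,b)_7: α=6, u≡2; β=3, v≡5 (mod 7); (2|7)=+1, (5|7)=-1; sign (−1)^0·+1^3·-1^6 = +1.
(a,b)_3: α=3, u≡2; β=4, v≡2 (mod 3); (2|3)=-1, (2|3)=-1; sign (−1)^0·-1^4·-1^3 = -1.
(a,b)_2: α=16, β=9; u≡7, v≡1 (mod 8); ε(u)ε(v)=1·0, αω(v)=16·0, βω(u)=9·0; sum ≡ 0  ⇒  +1.
(a,b)_13: α=4, u≡8; β=3, v≡6 (mod 13); (8|13)=-1, (6|13)=-1; sign (−1)^0·-1^3·-1^4 = -1.
(a,b)_∞: sgn(15)=+, sgn(-910)=−, so +1.
(a,b)_5: α=1, u≡3; β=1, v≡2 (mod 5); (3|5)=-1, (2|5)=-1; sign (−1)^0·-1^1·-1^1 = +1.
|Ram(15, -910)| = 2, even; anisotropic at {3, 13}.

[3, 13]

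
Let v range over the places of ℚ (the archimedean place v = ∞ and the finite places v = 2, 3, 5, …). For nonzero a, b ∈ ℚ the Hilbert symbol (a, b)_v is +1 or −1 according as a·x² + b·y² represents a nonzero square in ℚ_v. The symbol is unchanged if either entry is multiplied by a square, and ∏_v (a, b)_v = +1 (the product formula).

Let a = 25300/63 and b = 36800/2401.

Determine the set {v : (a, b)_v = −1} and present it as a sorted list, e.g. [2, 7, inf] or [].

[2, 23]

Mod squares: a ≡ 1771, b ≡ 23. Check v ∈ {∞, 2, 3, 5, 7, 11, 23}.
v=3: a=3^-2·(≡1), b=3^0·(≡2) mod 3; (1|3)=+1, (2|3)=-1; (−1)^{-2·0·1}·(+1)^0·(-1)^-2 = +1.
v=7: a=7^-1·(≡1), b=7^-4·(≡1) mod 7; (1|7)=+1, (1|7)=+1; (−1)^{-1·-4·3}·(+1)^-4·(+1)^-1 = +1.
v=5: a=5^2·(≡4), b=5^2·(≡2) mod 5; (4|5)=+1, (2|5)=-1; (−1)^{2·2·2}·(+1)^2·(-1)^2 = +1.
v=23: a=23^1·(≡16), b=23^1·(≡4) mod 23; (16|23)=+1, (4|23)=+1; (−1)^{1·1·11}·(+1)^1·(+1)^1 = -1.
v=2: v_2(a)=2, v_2(b)=6; units ≡ 3, 7 (mod 8); ε·ε+αω+βω = 1·1+2·0+6·1 ≡ 1  ⇒  (a,b)_2 = -1.
v=11: a=11^1·(≡7), b=11^0·(≡9) mod 11; (7|11)=-1, (9|11)=+1; (−1)^{1·0·5}·(-1)^0·(+1)^1 = +1.
v=∞: 1771 > 0 and 23 > 0  ⇒  (a,b)_∞ = +1.
(1771, 23 / ℚ) ramifies at {2, 23}: a division algebra.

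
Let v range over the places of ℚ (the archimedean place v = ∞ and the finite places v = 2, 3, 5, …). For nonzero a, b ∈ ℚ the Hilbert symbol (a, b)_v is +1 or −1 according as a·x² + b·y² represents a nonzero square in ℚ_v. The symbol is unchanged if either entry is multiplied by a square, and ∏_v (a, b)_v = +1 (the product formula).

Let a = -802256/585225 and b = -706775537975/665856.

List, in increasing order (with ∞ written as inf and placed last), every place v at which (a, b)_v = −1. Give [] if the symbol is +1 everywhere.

[13, inf]

Mod squares: a ≡ -50141, b ≡ -551. Check v ∈ {∞, 2, 3, 5, 7, 13, 17, 19, 29}.
v=∞: -50141 < 0 and -551 < 0  ⇒  (a,b)_∞ = -1.
v=7: a=7^1·(≡6), b=7^0·(≡2) mod 7; (6|7)=-1, (2|7)=+1; (−1)^{1·0·3}·(-1)^0·(+1)^1 = +1.
v=17: a=17^-2·(≡4), b=17^-2·(≡14) mod 17; (4|17)=+1, (14|17)=-1; (−1)^{-2·-2·8}·(+1)^-2·(-1)^-2 = +1.
v=2: v_2(a)=4, v_2(b)=-8; units ≡ 3, 1 (mod 8); ε·ε+αω+βω = 1·0+4·0+-8·1 ≡ 0  ⇒  (a,b)_2 = +1.
v=3: a=3^-4·(≡1), b=3^-2·(≡1) mod 3; (1|3)=+1, (1|3)=+1; (−1)^{-4·-2·1}·(+1)^-2·(+1)^-4 = +1.
v=29: a=29^1·(≡12), b=29^3·(≡3) mod 29; (12|29)=-1, (3|29)=-1; (−1)^{1·3·14}·(-1)^3·(-1)^1 = +1.
v=13: a=13^1·(≡3), b=13^2·(≡11) mod 13; (3|13)=+1, (11|13)=-1; (−1)^{1·2·6}·(+1)^2·(-1)^1 = -1.
v=5: a=5^-2·(≡1), b=5^2·(≡1) mod 5; (1|5)=+1, (1|5)=+1; (−1)^{-2·2·2}·(+1)^2·(+1)^-2 = +1.
v=19: a=19^1·(≡18), b=19^3·(≡11) mod 19; (18|19)=-1, (11|19)=+1; (−1)^{1·3·9}·(-1)^3·(+1)^1 = +1.
|Ram(-50141, -551)| = 2, even; anisotropic at {13, ∞}.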